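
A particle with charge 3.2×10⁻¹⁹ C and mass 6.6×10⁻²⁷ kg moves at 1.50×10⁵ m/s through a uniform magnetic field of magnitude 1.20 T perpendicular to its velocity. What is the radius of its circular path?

The magnetic force provides the centripetal force: |q|vB = mv²/r.
r = mv/(|q|B) = (6.6×10⁻²⁷)(1.50×10⁵)/((3.2×10⁻¹⁹)(1.20)) ≈ 2.58×10⁻³ m.

r ≈ 2.58×10⁻³ m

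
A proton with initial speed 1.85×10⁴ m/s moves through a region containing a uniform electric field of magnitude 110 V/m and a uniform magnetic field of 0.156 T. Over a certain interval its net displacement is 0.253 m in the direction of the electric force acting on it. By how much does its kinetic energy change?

The magnetic force is always ⟂ v and does no work; only the electric force changes KE.
ΔKE = F_E · d = |q|E d = (1.602×10⁻¹⁹)(110)(0.253) ≈ 4.46×10⁻¹⁸ J.

ΔKE ≈ 4.46×10⁻¹⁸ J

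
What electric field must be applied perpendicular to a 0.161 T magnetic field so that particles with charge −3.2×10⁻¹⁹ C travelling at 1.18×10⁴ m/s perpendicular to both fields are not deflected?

For straight-line motion qE = qvB, so E = vB.
E = 1.18×10⁴ × 0.161 = 1900 V/m.

E = 1900 V/m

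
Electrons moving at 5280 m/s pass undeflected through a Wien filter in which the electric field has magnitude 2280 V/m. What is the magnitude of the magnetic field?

Balance of forces in the selector: qE = qvB ⇒ B = E/v.
B = 2280/5280 = 0.432 T.

B = 0.432 T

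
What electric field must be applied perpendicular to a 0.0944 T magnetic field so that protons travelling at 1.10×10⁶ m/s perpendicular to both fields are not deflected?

For straight-line motion qE = qvB, so E = vB.
E = 1.10×10⁶ × 0.0944 = 1.04×10⁵ V/m.

E = 1.04×10⁵ V/m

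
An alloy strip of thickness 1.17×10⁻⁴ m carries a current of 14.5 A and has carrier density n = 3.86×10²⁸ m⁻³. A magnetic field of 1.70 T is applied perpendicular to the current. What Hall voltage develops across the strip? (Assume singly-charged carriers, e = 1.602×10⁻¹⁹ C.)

V_H = IB/(n e t).
V_H = (14.5)(1.70)/((3.86×10²⁸)(1.602×10⁻¹⁹)(1.17×10⁻⁴)) ≈ 3.41×10⁻⁵ V.

V_H ≈ 3.41×10⁻⁵ V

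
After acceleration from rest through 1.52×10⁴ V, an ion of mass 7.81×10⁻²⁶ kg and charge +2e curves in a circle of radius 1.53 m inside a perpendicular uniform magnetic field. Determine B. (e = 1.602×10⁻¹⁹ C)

B ≈ 0.0563 T

v = √(2|q|V/m) = √(2·3.204×10⁻¹⁹·1.52×10⁴/7.81×10⁻²⁶) ≈ 3.531×10⁵ m/s.
B = mv/(|q|r) = (7.81×10⁻²⁶)(3.531×10⁵)/((3.204×10⁻¹⁹)(1.53)) ≈ 0.0563 T.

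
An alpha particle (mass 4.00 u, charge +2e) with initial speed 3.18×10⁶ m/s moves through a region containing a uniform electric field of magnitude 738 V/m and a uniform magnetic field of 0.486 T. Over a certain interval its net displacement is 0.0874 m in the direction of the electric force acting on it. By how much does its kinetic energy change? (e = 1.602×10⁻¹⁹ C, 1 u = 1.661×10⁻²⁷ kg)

ΔKE ≈ 2.07×10⁻¹⁷ J

The magnetic force is always ⟂ v and does no work; only the electric force changes KE.
ΔKE = F_E · d = |q|E d = (3.204×10⁻¹⁹)(738)(0.0874) ≈ 2.07×10⁻¹⁷ J.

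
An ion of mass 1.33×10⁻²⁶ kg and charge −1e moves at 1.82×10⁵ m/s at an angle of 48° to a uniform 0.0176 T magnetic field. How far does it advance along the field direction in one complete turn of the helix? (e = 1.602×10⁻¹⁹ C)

p ≈ 3.61 m

v∥ = v cosθ = 1.82×10⁵·cos48° ≈ 1.218×10⁵ m/s.
T = 2πm/(|q|B) = 2π(1.33×10⁻²⁶)/((1.602×10⁻¹⁹)(0.0176)) ≈ 2.964×10⁻⁵ s.
pitch = v∥ T = (1.218×10⁵)(2.964×10⁻⁵) ≈ 3.61 m.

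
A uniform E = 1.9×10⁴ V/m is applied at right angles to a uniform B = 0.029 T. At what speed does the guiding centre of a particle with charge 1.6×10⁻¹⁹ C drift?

v_d ≈ 6.6×10⁵ m/s

In crossed fields the guiding centre drifts at v_d = |E×B|/B² = E/B, independent of charge and mass.
v_d = 1.9×10⁴/0.029 = 6.6×10⁵ m/s.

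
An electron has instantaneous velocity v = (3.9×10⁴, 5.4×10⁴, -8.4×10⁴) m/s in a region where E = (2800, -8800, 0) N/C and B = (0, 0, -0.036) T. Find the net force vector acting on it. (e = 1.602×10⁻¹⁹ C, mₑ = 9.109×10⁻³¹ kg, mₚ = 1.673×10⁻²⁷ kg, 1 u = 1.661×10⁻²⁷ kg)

F ≈ (-1.37×10⁻¹⁶, 1.18×10⁻¹⁵, 0) N

v×B = (-1940, 1400, 0) N/C.
E + v×B = (856, -7400, 0) N/C.
F = q(E + v×B) = (−1.602×10⁻¹⁹ C)·(856, -7400, 0) = (-1.37×10⁻¹⁶, 1.18×10⁻¹⁵, 0) N.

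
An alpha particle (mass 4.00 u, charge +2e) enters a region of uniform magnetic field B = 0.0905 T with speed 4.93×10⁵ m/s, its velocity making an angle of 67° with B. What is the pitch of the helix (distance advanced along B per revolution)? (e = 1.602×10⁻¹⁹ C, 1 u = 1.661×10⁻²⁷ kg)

p ≈ 0.277 m

v∥ = v cosθ = 4.93×10⁵·cos67° ≈ 1.926×10⁵ m/s.
T = 2πm/(|q|B) = 2π(6.644×10⁻²⁷)/((3.204×10⁻¹⁹)(0.0905)) ≈ 1.440×10⁻⁶ s.
pitch = v∥ T = (1.926×10⁵)(1.440×10⁻⁶) ≈ 0.277 m.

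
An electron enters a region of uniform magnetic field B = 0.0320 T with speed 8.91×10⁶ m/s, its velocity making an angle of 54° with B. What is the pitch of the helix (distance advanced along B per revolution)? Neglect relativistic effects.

p ≈ 5.85×10⁻³ m

v∥ = v cosθ = 8.91×10⁶·cos54° ≈ 5.237×10⁶ m/s.
T = 2πm/(|q|B) = 2π(9.109×10⁻³¹)/((1.602×10⁻¹⁹)(0.0320)) ≈ 1.116×10⁻⁹ s.
pitch = v∥ T = (5.237×10⁶)(1.116×10⁻⁹) ≈ 5.85×10⁻³ m.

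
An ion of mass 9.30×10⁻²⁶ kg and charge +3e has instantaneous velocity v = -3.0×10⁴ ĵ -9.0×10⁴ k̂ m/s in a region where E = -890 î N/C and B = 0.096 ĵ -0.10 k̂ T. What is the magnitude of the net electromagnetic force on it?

v×B = (1.16×10⁴, 0, 0) N/C.
E + v×B = (1.08×10⁴, 0, 0) N/C.
F = q(E + v×B) = (4.806×10⁻¹⁹ C)·(1.08×10⁴, 0, 0) = (5.17×10⁻¹⁵, 0, 0) N.
|F| = 5.17×10⁻¹⁵ N.

|F| ≈ 5.17×10⁻¹⁵ N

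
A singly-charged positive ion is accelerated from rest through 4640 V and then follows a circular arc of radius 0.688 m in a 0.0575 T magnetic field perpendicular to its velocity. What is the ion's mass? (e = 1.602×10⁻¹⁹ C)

Combine |q|V = ½mv² and r = mv/(|q|B): eliminate v to get m = qB²r²/(2V).
m = (1.602×10⁻¹⁹)(0.0575)²(0.688)²/(2·4640) ≈ 2.70×10⁻²⁶ kg.

m ≈ 2.70×10⁻²⁶ kg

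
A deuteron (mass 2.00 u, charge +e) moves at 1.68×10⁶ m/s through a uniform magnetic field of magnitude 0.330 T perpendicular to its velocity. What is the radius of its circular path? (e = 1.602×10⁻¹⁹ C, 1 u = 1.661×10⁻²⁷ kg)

r ≈ 0.106 m

The magnetic force provides the centripetal force: |q|vB = mv²/r.
r = mv/(|q|B) = (3.322×10⁻²⁷)(1.68×10⁶)/((1.602×10⁻¹⁹)(0.330)) ≈ 0.106 m.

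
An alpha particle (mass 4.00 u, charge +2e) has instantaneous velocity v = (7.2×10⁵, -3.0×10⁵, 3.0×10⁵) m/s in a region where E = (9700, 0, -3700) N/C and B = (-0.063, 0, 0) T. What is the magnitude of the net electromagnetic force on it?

|F| ≈ 9.94×10⁻¹⁵ N

v×B = (0, -1.89×10⁴, -1.89×10⁴) N/C.
E + v×B = (9700, -1.89×10⁴, -2.26×10⁴) N/C.
F = q(E + v×B) = (3.204×10⁻¹⁹ C)·(9700, -1.89×10⁴, -2.26×10⁴) = (3.11×10⁻¹⁵, -6.06×10⁻¹⁵, -7.24×10⁻¹⁵) N.
|F| = 9.94×10⁻¹⁵ N.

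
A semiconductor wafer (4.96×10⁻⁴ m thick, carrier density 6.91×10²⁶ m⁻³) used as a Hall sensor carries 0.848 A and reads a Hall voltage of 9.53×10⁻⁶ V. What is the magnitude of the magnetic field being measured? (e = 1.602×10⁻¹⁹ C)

B ≈ 0.617 T

From V_H = IB/(n e t), B = V_H n e t / I.
B = (9.53×10⁻⁶)(6.91×10²⁶)(1.602×10⁻¹⁹)(4.96×10⁻⁴)/0.848 ≈ 0.617 T.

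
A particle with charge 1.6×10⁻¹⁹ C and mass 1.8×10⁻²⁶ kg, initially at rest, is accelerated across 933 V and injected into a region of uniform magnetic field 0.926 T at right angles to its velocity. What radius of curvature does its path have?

Acceleration: |q|V = ½mv² ⇒ v = √(2|q|V/m) = √(2·1.6×10⁻¹⁹·933/1.8×10⁻²⁶) ≈ 1.288×10⁵ m/s.
In the field: r = mv/(|q|B) = (1.8×10⁻²⁶)(1.288×10⁵)/((1.6×10⁻¹⁹)(0.926)) ≈ 0.0156 m.

r ≈ 0.0156 m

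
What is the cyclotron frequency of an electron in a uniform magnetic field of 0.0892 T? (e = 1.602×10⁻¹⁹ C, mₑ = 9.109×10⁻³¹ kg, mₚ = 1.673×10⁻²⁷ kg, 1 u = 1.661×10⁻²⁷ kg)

f ≈ 2.50×10⁹ Hz

f = |q|B/(2πm).
f = (1.602×10⁻¹⁹)(0.0892)/(2π·9.109×10⁻³¹) ≈ 2.50×10⁹ Hz.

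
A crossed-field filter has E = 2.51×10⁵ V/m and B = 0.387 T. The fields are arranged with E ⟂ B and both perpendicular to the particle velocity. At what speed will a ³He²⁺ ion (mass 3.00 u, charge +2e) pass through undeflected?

Zero net Lorentz force requires |qE| = |q v×B|, i.e. E = vB.
v = E/B = 2.51×10⁵/0.387 = 6.49×10⁵ m/s.

v = 6.49×10⁵ m/s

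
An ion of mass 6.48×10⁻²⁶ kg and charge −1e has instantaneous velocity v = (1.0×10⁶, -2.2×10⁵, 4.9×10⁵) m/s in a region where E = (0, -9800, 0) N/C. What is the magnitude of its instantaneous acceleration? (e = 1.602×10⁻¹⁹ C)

|a| ≈ 2.42×10¹⁰ m/s²

Only an electric field acts, so F = qE = (−1.602×10⁻¹⁹ C)·(0, -9800, 0) = (0, 1.57×10⁻¹⁵, 0) N.
|a| = |F|/m = 1.570×10⁻¹⁵/6.48×10⁻²⁶ ≈ 2.42×10¹⁰ m/s².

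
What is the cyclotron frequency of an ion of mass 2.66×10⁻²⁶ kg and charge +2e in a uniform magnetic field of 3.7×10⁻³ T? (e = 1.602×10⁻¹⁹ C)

f ≈ 7100 Hz

f = |q|B/(2πm).
f = (3.204×10⁻¹⁹)(3.7×10⁻³)/(2π·2.66×10⁻²⁶) ≈ 7100 Hz.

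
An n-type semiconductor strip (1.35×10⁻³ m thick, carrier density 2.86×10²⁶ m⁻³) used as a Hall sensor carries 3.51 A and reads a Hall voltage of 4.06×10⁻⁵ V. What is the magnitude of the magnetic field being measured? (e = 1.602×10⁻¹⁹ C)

B ≈ 0.715 T

From V_H = IB/(n e t), B = V_H n e t / I.
B = (4.06×10⁻⁵)(2.86×10²⁶)(1.602×10⁻¹⁹)(1.35×10⁻³)/3.51 ≈ 0.715 T.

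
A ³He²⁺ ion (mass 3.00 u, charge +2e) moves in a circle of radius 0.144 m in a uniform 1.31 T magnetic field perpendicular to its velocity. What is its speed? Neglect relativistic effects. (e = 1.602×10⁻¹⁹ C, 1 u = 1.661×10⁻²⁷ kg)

v ≈ 1.21×10⁷ m/s

From |q|vB = mv²/r, v = |q|Br/m.
v = (3.204×10⁻¹⁹)(1.31)(0.144)/4.983×10⁻²⁷ ≈ 1.21×10⁷ m/s.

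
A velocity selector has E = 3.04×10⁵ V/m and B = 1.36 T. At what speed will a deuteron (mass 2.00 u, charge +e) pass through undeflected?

Straight-line motion ⇒ electric and magnetic forces cancel, so E = vB.
v = E/B = 3.04×10⁵/1.36 = 2.24×10⁵ m/s.

v = 2.24×10⁵ m/s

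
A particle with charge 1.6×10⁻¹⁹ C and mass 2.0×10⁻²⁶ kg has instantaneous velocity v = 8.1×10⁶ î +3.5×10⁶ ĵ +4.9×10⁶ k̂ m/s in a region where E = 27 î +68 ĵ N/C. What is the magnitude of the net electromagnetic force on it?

|F| ≈ 1.17×10⁻¹⁷ N

Only an electric field acts, so F = qE = (1.6×10⁻¹⁹ C)·(27.0, 68.0, 0) = (4.32×10⁻¹⁸, 1.09×10⁻¹⁷, 0) N.
|F| = 1.17×10⁻¹⁷ N.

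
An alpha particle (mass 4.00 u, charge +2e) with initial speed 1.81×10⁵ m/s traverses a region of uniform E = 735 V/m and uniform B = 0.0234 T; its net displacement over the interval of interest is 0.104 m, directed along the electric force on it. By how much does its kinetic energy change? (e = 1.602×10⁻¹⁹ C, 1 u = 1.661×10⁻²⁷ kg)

The magnetic force is always ⟂ v and does no work; only the electric force changes KE.
ΔKE = F_E · d = |q|E d = (3.204×10⁻¹⁹)(735)(0.104) ≈ 2.45×10⁻¹⁷ J.

ΔKE ≈ 2.45×10⁻¹⁷ J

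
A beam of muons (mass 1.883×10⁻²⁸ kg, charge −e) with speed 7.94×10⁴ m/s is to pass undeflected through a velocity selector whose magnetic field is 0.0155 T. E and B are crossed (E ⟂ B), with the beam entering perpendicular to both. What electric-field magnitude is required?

E = 1230 V/m

For straight-line motion qE = qvB, so E = vB.
E = 7.94×10⁴ × 0.0155 = 1230 V/m.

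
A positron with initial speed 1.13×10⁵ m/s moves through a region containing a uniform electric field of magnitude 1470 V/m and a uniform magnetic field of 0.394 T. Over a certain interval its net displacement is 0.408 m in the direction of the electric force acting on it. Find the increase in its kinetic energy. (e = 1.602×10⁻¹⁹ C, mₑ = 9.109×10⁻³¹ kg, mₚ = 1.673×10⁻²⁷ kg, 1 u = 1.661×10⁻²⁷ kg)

The magnetic force is always ⟂ v and does no work; only the electric force changes KE.
ΔKE = F_E · d = |q|E d = (1.602×10⁻¹⁹)(1470)(0.408) ≈ 9.61×10⁻¹⁷ J.

ΔKE ≈ 9.61×10⁻¹⁷ J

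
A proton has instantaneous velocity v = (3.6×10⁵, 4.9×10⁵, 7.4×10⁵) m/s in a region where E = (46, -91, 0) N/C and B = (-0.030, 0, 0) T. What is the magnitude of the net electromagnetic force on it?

v×B = (0, -2.22×10⁴, 1.47×10⁴) N/C.
E + v×B = (46.0, -2.23×10⁴, 1.47×10⁴) N/C.
F = q(E + v×B) = (1.602×10⁻¹⁹ C)·(46.0, -2.23×10⁴, 1.47×10⁴) = (7.37×10⁻¹⁸, -3.57×10⁻¹⁵, 2.35×10⁻¹⁵) N.
|F| = 4.28×10⁻¹⁵ N.

|F| ≈ 4.28×10⁻¹⁵ N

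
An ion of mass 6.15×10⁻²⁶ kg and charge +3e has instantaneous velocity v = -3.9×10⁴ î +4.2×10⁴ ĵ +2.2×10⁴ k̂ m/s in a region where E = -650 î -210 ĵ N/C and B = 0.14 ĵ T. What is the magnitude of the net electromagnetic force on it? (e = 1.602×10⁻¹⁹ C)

|F| ≈ 3.18×10⁻¹⁵ N

v×B = (-3080, 0, -5460) N/C.
E + v×B = (-3730, -210, -5460) N/C.
F = q(E + v×B) = (4.806×10⁻¹⁹ C)·(-3730, -210, -5460) = (-1.79×10⁻¹⁵, -1.01×10⁻¹⁶, -2.62×10⁻¹⁵) N.
|F| = 3.18×10⁻¹⁵ N.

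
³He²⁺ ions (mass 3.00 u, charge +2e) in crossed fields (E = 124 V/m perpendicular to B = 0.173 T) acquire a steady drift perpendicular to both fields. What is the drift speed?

The E×B drift speed is v_d = E/B.
v_d = 124/0.173 = 717 m/s.

v_d ≈ 717 m/s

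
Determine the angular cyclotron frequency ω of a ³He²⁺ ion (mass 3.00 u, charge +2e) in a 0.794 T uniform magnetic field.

ω ≈ 5.11×10⁷ rad/s

ω = |q|B/m.
ω = (3.204×10⁻¹⁹)(0.794)/4.983×10⁻²⁷ ≈ 5.11×10⁷ rad/s.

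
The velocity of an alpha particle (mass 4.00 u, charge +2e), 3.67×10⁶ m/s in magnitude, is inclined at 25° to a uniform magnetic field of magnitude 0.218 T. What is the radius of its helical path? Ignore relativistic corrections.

v⊥ = v sinθ = 3.67×10⁶·sin25° ≈ 1.551×10⁶ m/s.
r = m v⊥/(|q|B) = (6.644×10⁻²⁷)(1.551×10⁶)/((3.204×10⁻¹⁹)(0.218)) ≈ 0.148 m.

r ≈ 0.148 m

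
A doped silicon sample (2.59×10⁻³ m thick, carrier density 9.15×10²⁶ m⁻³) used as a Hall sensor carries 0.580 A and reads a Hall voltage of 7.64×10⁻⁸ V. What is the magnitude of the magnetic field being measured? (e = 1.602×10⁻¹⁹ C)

B ≈ 0.0500 T

From V_H = IB/(n e t), B = V_H n e t / I.
B = (7.64×10⁻⁸)(9.15×10²⁶)(1.602×10⁻¹⁹)(2.59×10⁻³)/0.580 ≈ 0.0500 T.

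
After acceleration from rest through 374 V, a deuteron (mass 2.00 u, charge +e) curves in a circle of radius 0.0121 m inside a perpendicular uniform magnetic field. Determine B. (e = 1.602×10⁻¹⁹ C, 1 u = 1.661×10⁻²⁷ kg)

v = √(2|q|V/m) = √(2·1.602×10⁻¹⁹·374/3.322×10⁻²⁷) ≈ 1.899×10⁵ m/s.
B = mv/(|q|r) = (3.322×10⁻²⁷)(1.899×10⁵)/((1.602×10⁻¹⁹)(0.0121)) ≈ 0.325 T.

B ≈ 0.325 T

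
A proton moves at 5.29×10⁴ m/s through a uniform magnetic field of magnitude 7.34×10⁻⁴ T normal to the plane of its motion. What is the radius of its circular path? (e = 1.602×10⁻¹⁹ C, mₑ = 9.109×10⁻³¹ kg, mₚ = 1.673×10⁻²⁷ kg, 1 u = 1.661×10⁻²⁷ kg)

r ≈ 0.753 m

The magnetic force provides the centripetal force: |q|vB = mv²/r.
r = mv/(|q|B) = (1.673×10⁻²⁷)(5.29×10⁴)/((1.602×10⁻¹⁹)(7.34×10⁻⁴)) ≈ 0.753 m.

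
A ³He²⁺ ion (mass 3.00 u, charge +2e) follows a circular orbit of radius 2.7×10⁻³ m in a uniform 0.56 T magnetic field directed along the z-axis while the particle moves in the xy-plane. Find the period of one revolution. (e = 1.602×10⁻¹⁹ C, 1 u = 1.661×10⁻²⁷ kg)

The cyclotron period depends only on m, q, B: T = 2πm/(|q|B).
T = 2π(4.983×10⁻²⁷)/((3.204×10⁻¹⁹)(0.56)) ≈ 1.7×10⁻⁷ s.

T ≈ 1.7×10⁻⁷ s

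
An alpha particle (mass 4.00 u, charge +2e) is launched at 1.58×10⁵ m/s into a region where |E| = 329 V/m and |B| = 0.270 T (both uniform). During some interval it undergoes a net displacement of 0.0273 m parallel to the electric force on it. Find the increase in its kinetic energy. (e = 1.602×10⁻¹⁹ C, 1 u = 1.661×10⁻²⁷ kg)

ΔKE ≈ 2.88×10⁻¹⁸ J

The magnetic force is always ⟂ v and does no work; only the electric force changes KE.
ΔKE = F_E · d = |q|E d = (3.204×10⁻¹⁹)(329)(0.0273) ≈ 2.88×10⁻¹⁸ J.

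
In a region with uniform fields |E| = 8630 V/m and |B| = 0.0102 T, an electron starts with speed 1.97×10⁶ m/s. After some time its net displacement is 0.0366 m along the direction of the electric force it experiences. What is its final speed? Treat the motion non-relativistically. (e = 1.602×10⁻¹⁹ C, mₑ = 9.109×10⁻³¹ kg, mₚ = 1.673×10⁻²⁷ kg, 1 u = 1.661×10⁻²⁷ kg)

B does no work; ΔKE = |q|E d.
½mv_f² = ½mv₀² + |q|Ed = ½(9.109×10⁻³¹)(1.97×10⁶)² + (1.602×10⁻¹⁹)(8630)(0.0366) ≈ 1.768×10⁻¹⁸ J + 5.060×10⁻¹⁷ J ≈ 5.237×10⁻¹⁷ J.
v_f = √(2·5.237×10⁻¹⁷/9.109×10⁻³¹) ≈ 1.07×10⁷ m/s.

v_f ≈ 1.07×10⁷ m/s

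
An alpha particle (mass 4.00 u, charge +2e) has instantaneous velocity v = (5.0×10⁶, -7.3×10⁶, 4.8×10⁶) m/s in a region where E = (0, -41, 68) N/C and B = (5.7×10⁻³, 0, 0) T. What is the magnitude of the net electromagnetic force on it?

v×B = (0, 2.74×10⁴, 4.16×10⁴) N/C.
E + v×B = (0, 2.73×10⁴, 4.17×10⁴) N/C.
F = q(E + v×B) = (3.204×10⁻¹⁹ C)·(0, 2.73×10⁴, 4.17×10⁴) = (0, 8.75×10⁻¹⁵, 1.34×10⁻¹⁴) N.
|F| = 1.60×10⁻¹⁴ N.

|F| ≈ 1.60×10⁻¹⁴ N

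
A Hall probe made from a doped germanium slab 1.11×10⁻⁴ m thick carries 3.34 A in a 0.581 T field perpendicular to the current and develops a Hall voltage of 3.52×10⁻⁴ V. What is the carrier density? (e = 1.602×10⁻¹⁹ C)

From V_H = IB/(n e t), n = IB/(V_H e t).
n = (3.34)(0.581)/((3.52×10⁻⁴)(1.602×10⁻¹⁹)(1.11×10⁻⁴)) ≈ 3.10×10²⁶ m⁻³.

n ≈ 3.10×10²⁶ m⁻³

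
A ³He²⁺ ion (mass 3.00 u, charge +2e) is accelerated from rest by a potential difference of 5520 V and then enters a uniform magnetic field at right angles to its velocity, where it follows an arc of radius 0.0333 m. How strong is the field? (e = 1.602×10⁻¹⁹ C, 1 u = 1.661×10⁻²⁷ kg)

v = √(2|q|V/m) = √(2·3.204×10⁻¹⁹·5520/4.983×10⁻²⁷) ≈ 8.425×10⁵ m/s.
B = mv/(|q|r) = (4.983×10⁻²⁷)(8.425×10⁵)/((3.204×10⁻¹⁹)(0.0333)) ≈ 0.393 T.

B ≈ 0.393 T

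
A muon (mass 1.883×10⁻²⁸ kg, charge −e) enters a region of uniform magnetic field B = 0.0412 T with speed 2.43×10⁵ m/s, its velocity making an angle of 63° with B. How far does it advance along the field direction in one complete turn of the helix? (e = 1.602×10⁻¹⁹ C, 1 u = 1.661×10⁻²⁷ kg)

v∥ = v cosθ = 2.43×10⁵·cos63° ≈ 1.103×10⁵ m/s.
T = 2πm/(|q|B) = 2π(1.883×10⁻²⁸)/((1.602×10⁻¹⁹)(0.0412)) ≈ 1.793×10⁻⁷ s.
pitch = v∥ T = (1.103×10⁵)(1.793×10⁻⁷) ≈ 0.0198 m.

p ≈ 0.0198 m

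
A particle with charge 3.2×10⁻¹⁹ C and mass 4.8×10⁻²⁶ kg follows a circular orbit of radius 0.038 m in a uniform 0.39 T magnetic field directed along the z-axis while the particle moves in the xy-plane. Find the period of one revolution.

T ≈ 2.4×10⁻⁶ s

The cyclotron period depends only on m, q, B: T = 2πm/(|q|B).
T = 2π(4.8×10⁻²⁶)/((3.2×10⁻¹⁹)(0.39)) ≈ 2.4×10⁻⁶ s.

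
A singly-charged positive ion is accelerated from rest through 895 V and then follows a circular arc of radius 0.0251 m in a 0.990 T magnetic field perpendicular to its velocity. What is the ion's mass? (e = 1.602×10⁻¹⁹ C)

m ≈ 5.53×10⁻²⁶ kg

Combine |q|V = ½mv² and r = mv/(|q|B): eliminate v to get m = qB²r²/(2V).
m = (1.602×10⁻¹⁹)(0.990)²(0.0251)²/(2·895) ≈ 5.53×10⁻²⁶ kg.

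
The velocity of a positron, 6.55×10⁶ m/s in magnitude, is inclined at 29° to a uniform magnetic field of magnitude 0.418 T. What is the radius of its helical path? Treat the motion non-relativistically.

r ≈ 4.32×10⁻⁵ m

v⊥ = v sinθ = 6.55×10⁶·sin29° ≈ 3.176×10⁶ m/s.
r = m v⊥/(|q|B) = (9.109×10⁻³¹)(3.176×10⁶)/((1.602×10⁻¹⁹)(0.418)) ≈ 4.32×10⁻⁵ m.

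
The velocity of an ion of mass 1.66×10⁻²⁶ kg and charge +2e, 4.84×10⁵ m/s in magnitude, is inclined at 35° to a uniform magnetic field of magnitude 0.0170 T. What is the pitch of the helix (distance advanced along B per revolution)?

v∥ = v cosθ = 4.84×10⁵·cos35° ≈ 3.965×10⁵ m/s.
T = 2πm/(|q|B) = 2π(1.66×10⁻²⁶)/((3.204×10⁻¹⁹)(0.0170)) ≈ 1.915×10⁻⁵ s.
pitch = v∥ T = (3.965×10⁵)(1.915×10⁻⁵) ≈ 7.59 m.

p ≈ 7.59 m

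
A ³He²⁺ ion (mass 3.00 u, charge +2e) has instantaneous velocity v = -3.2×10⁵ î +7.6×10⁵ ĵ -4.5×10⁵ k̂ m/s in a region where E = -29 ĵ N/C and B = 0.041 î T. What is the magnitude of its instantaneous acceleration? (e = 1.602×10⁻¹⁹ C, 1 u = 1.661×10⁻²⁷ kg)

|a| ≈ 2.33×10¹² m/s²

v×B = (0, -1.84×10⁴, -3.12×10⁴) N/C.
E + v×B = (0, -1.85×10⁴, -3.12×10⁴) N/C.
F = q(E + v×B) = (3.204×10⁻¹⁹ C)·(0, -1.85×10⁴, -3.12×10⁴) = (0, -5.92×10⁻¹⁵, -9.98×10⁻¹⁵) N.
|a| = |F|/m = 1.161×10⁻¹⁴/4.983×10⁻²⁷ ≈ 2.33×10¹² m/s².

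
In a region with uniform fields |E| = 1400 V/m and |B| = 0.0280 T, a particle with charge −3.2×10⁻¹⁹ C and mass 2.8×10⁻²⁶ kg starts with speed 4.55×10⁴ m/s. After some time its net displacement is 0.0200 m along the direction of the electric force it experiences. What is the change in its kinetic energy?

The magnetic force is always ⟂ v and does no work; only the electric force changes KE.
ΔKE = F_E · d = |q|E d = (3.2×10⁻¹⁹)(1400)(0.0200) ≈ 8.96×10⁻¹⁸ J.

ΔKE ≈ 8.96×10⁻¹⁸ J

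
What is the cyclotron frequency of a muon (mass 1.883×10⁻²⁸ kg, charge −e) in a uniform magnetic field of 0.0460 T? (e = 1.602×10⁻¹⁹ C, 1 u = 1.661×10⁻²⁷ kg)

f ≈ 6.23×10⁶ Hz

f = |q|B/(2πm).
f = (1.602×10⁻¹⁹)(0.0460)/(2π·1.883×10⁻²⁸) ≈ 6.23×10⁶ Hz.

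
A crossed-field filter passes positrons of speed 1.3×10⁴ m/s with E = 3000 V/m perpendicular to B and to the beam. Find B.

B = 0.23 T

Balance of forces in the selector: qE = qvB ⇒ B = E/v.
B = 3000/1.3×10⁴ = 0.23 T.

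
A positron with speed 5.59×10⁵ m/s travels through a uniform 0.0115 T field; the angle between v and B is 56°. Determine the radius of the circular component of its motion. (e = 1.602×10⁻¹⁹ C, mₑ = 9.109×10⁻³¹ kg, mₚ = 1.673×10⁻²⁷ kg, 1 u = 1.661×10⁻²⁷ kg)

v⊥ = v sinθ = 5.59×10⁵·sin56° ≈ 4.634×10⁵ m/s.
r = m v⊥/(|q|B) = (9.109×10⁻³¹)(4.634×10⁵)/((1.602×10⁻¹⁹)(0.0115)) ≈ 2.29×10⁻⁴ m.

r ≈ 2.29×10⁻⁴ m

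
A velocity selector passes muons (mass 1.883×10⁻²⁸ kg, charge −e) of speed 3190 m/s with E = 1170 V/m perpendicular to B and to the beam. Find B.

B = 0.367 T

Balance of forces in the selector: qE = qvB ⇒ B = E/v.
B = 1170/3190 = 0.367 T.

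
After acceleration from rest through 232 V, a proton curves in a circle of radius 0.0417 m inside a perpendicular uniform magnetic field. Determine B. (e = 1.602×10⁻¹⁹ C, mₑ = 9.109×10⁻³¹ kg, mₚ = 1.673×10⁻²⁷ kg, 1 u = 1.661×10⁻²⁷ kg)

v = √(2|q|V/m) = √(2·1.602×10⁻¹⁹·232/1.673×10⁻²⁷) ≈ 2.108×10⁵ m/s.
B = mv/(|q|r) = (1.673×10⁻²⁷)(2.108×10⁵)/((1.602×10⁻¹⁹)(0.0417)) ≈ 0.0528 T.

B ≈ 0.0528 T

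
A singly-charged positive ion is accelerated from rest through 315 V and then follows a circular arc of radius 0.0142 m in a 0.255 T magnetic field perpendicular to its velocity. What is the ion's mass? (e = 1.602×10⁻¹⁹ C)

Combine |q|V = ½mv² and r = mv/(|q|B): eliminate v to get m = qB²r²/(2V).
m = (1.602×10⁻¹⁹)(0.255)²(0.0142)²/(2·315) ≈ 3.33×10⁻²⁷ kg.

m ≈ 3.33×10⁻²⁷ kg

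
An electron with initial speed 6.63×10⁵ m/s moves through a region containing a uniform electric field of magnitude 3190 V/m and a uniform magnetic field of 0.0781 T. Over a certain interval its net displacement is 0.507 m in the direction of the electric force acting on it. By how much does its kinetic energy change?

ΔKE ≈ 2.59×10⁻¹⁶ J

The magnetic force is always ⟂ v and does no work; only the electric force changes KE.
ΔKE = F_E · d = |q|E d = (1.602×10⁻¹⁹)(3190)(0.507) ≈ 2.59×10⁻¹⁶ J.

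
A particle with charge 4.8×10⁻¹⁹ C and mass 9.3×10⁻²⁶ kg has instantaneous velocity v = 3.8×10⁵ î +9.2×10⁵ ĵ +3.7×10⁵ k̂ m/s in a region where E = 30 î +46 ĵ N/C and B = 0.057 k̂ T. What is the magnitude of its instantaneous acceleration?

|a| ≈ 2.93×10¹¹ m/s²

v×B = (5.24×10⁴, -2.17×10⁴, 0) N/C.
E + v×B = (5.25×10⁴, -2.16×10⁴, 0) N/C.
F = q(E + v×B) = (4.8×10⁻¹⁹ C)·(5.25×10⁴, -2.16×10⁴, 0) = (2.52×10⁻¹⁴, -1.04×10⁻¹⁴, 0) N.
|a| = |F|/m = 2.724×10⁻¹⁴/9.3×10⁻²⁶ ≈ 2.93×10¹¹ m/s².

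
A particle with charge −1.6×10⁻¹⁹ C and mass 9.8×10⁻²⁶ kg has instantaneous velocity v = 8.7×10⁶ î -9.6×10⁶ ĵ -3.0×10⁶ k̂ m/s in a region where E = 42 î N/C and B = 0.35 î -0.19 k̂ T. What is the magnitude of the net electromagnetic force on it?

|F| ≈ 6.19×10⁻¹³ N

v×B = (1.82×10⁶, 6.03×10⁵, 3.36×10⁶) N/C.
E + v×B = (1.82×10⁶, 6.03×10⁵, 3.36×10⁶) N/C.
F = q(E + v×B) = (−1.6×10⁻¹⁹ C)·(1.82×10⁶, 6.03×10⁵, 3.36×10⁶) = (-2.92×10⁻¹³, -9.65×10⁻¹⁴, -5.38×10⁻¹³) N.
|F| = 6.19×10⁻¹³ N.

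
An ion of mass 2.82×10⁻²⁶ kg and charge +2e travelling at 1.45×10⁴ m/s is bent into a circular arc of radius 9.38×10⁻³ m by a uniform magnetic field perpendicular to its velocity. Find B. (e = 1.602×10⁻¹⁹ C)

From |q|vB = mv²/r, B = mv/(|q|r).
B = (2.82×10⁻²⁶)(1.45×10⁴)/((3.204×10⁻¹⁹)(9.38×10⁻³)) ≈ 0.136 T.

B ≈ 0.136 T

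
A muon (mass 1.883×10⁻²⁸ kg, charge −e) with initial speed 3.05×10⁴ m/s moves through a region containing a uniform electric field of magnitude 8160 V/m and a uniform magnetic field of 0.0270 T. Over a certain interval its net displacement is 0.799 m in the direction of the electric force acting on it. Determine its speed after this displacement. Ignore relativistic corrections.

v_f ≈ 3.33×10⁶ m/s

B does no work; ΔKE = |q|E d.
½mv_f² = ½mv₀² + |q|Ed = ½(1.883×10⁻²⁸)(3.05×10⁴)² + (1.602×10⁻¹⁹)(8160)(0.799) ≈ 8.758×10⁻²⁰ J + 1.044×10⁻¹⁵ J ≈ 1.045×10⁻¹⁵ J.
v_f = √(2·1.045×10⁻¹⁵/1.883×10⁻²⁸) ≈ 3.33×10⁶ m/s.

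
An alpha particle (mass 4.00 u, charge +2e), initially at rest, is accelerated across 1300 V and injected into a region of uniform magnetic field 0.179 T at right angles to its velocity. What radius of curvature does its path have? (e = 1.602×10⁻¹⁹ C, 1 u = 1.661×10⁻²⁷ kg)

Acceleration: |q|V = ½mv² ⇒ v = √(2|q|V/m) = √(2·3.204×10⁻¹⁹·1300/6.644×10⁻²⁷) ≈ 3.541×10⁵ m/s.
In the field: r = mv/(|q|B) = (6.644×10⁻²⁷)(3.541×10⁵)/((3.204×10⁻¹⁹)(0.179)) ≈ 0.0410 m.

r ≈ 0.0410 m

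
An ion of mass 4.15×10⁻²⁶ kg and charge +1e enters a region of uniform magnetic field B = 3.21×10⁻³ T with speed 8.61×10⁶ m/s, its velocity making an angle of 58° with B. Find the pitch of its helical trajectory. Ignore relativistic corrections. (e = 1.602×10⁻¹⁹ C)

p ≈ 2310 m

v∥ = v cosθ = 8.61×10⁶·cos58° ≈ 4.563×10⁶ m/s.
T = 2πm/(|q|B) = 2π(4.15×10⁻²⁶)/((1.602×10⁻¹⁹)(3.21×10⁻³)) ≈ 5.071×10⁻⁴ s.
pitch = v∥ T = (4.563×10⁶)(5.071×10⁻⁴) ≈ 2310 m.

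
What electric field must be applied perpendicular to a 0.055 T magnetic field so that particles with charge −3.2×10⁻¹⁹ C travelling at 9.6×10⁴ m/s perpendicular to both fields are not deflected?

For straight-line motion qE = qvB, so E = vB.
E = 9.6×10⁴ × 0.055 = 5300 V/m.

E = 5300 V/m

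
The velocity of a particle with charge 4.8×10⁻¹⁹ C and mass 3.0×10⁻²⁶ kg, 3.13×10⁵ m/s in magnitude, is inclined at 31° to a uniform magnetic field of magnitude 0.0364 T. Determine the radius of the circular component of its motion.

r ≈ 0.277 m

v⊥ = v sinθ = 3.13×10⁵·sin31° ≈ 1.612×10⁵ m/s.
r = m v⊥/(|q|B) = (3.0×10⁻²⁶)(1.612×10⁵)/((4.8×10⁻¹⁹)(0.0364)) ≈ 0.277 m.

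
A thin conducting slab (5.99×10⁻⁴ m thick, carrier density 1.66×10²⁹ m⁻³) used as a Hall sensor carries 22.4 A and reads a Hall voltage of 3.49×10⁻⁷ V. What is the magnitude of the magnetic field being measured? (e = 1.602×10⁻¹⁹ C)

B ≈ 0.248 T

From V_H = IB/(n e t), B = V_H n e t / I.
B = (3.49×10⁻⁷)(1.66×10²⁹)(1.602×10⁻¹⁹)(5.99×10⁻⁴)/22.4 ≈ 0.248 T.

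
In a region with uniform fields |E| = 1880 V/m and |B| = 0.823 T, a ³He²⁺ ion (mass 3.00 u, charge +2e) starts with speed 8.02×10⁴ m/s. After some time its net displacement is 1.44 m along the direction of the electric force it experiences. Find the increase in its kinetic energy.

ΔKE ≈ 8.67×10⁻¹⁶ J

The magnetic force is always ⟂ v and does no work; only the electric force changes KE.
ΔKE = F_E · d = |q|E d = (3.204×10⁻¹⁹)(1880)(1.44) ≈ 8.67×10⁻¹⁶ J.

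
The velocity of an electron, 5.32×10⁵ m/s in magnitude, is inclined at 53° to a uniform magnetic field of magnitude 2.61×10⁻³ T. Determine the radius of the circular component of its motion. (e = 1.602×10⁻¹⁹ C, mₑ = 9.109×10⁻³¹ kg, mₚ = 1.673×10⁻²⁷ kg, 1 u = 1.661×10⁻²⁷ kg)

r ≈ 9.26×10⁻⁴ m

v⊥ = v sinθ = 5.32×10⁵·sin53° ≈ 4.249×10⁵ m/s.
r = m v⊥/(|q|B) = (9.109×10⁻³¹)(4.249×10⁵)/((1.602×10⁻¹⁹)(2.61×10⁻³)) ≈ 9.26×10⁻⁴ m.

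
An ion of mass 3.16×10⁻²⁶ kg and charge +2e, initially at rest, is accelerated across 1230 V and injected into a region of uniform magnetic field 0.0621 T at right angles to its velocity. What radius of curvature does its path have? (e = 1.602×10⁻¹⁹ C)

Acceleration: |q|V = ½mv² ⇒ v = √(2|q|V/m) = √(2·3.204×10⁻¹⁹·1230/3.16×10⁻²⁶) ≈ 1.579×10⁵ m/s.
In the field: r = mv/(|q|B) = (3.16×10⁻²⁶)(1.579×10⁵)/((3.204×10⁻¹⁹)(0.0621)) ≈ 0.251 m.

r ≈ 0.251 m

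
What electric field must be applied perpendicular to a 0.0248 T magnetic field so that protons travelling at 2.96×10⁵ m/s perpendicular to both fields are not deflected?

E = 7340 V/m

For straight-line motion qE = qvB, so E = vB.
E = 2.96×10⁵ × 0.0248 = 7340 V/m.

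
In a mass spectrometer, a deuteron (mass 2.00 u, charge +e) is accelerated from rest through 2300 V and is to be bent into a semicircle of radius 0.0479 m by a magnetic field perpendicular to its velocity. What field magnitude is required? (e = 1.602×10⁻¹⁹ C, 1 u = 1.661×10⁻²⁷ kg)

v = √(2|q|V/m) = √(2·1.602×10⁻¹⁹·2300/3.322×10⁻²⁷) ≈ 4.710×10⁵ m/s.
B = mv/(|q|r) = (3.322×10⁻²⁷)(4.710×10⁵)/((1.602×10⁻¹⁹)(0.0479)) ≈ 0.204 T.

B ≈ 0.204 T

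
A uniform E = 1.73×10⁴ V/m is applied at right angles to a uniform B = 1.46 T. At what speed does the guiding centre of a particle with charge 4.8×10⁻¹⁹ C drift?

v_d ≈ 1.18×10⁴ m/s

The steady drift has the magnetic force balancing the electric force, so v_d = E/B.
v_d = 1.73×10⁴/1.46 = 1.18×10⁴ m/s.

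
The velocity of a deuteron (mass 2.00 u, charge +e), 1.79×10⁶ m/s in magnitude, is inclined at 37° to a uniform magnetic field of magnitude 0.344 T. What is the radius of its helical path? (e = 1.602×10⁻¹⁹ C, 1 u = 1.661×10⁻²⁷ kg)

v⊥ = v sinθ = 1.79×10⁶·sin37° ≈ 1.077×10⁶ m/s.
r = m v⊥/(|q|B) = (3.322×10⁻²⁷)(1.077×10⁶)/((1.602×10⁻¹⁹)(0.344)) ≈ 0.0649 m.

r ≈ 0.0649 m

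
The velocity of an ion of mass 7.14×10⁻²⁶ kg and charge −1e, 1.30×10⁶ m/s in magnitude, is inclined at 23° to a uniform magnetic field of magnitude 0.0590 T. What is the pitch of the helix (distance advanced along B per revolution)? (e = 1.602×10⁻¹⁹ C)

v∥ = v cosθ = 1.30×10⁶·cos23° ≈ 1.197×10⁶ m/s.
T = 2πm/(|q|B) = 2π(7.14×10⁻²⁶)/((1.602×10⁻¹⁹)(0.0590)) ≈ 4.746×10⁻⁵ s.
pitch = v∥ T = (1.197×10⁶)(4.746×10⁻⁵) ≈ 56.8 m.

p ≈ 56.8 m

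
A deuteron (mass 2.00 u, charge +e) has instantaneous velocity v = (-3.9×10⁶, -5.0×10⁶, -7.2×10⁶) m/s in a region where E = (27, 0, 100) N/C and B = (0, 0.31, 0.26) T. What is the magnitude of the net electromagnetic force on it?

|F| ≈ 2.94×10⁻¹³ N

v×B = (9.32×10⁵, 1.01×10⁶, -1.21×10⁶) N/C.
E + v×B = (9.32×10⁵, 1.01×10⁶, -1.21×10⁶) N/C.
F = q(E + v×B) = (1.602×10⁻¹⁹ C)·(9.32×10⁵, 1.01×10⁶, -1.21×10⁶) = (1.49×10⁻¹³, 1.62×10⁻¹³, -1.94×10⁻¹³) N.
|F| = 2.94×10⁻¹³ N.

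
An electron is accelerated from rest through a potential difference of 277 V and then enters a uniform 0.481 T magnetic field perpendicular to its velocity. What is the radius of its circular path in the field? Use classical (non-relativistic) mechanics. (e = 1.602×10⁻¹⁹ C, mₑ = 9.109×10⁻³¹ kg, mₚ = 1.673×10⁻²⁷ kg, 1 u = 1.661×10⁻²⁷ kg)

Acceleration: |q|V = ½mv² ⇒ v = √(2|q|V/m) = √(2·1.602×10⁻¹⁹·277/9.109×10⁻³¹) ≈ 9.871×10⁶ m/s.
In the field: r = mv/(|q|B) = (9.109×10⁻³¹)(9.871×10⁶)/((1.602×10⁻¹⁹)(0.481)) ≈ 1.17×10⁻⁴ m.

r ≈ 1.17×10⁻⁴ m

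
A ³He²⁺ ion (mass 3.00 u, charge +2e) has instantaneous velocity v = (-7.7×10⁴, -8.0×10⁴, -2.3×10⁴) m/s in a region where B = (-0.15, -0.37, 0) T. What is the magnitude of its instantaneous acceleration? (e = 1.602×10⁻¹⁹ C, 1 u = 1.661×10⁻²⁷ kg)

v×B = (-8510, 3450, 1.65×10⁴) N/C.
F = q v×B = (3.204×10⁻¹⁹ C)·(-8510, 3450, 1.65×10⁴) = (-2.73×10⁻¹⁵, 1.11×10⁻¹⁵, 5.28×10⁻¹⁵) N.
|a| = |F|/m = 6.047×10⁻¹⁵/4.983×10⁻²⁷ ≈ 1.21×10¹² m/s².

|a| ≈ 1.21×10¹² m/s²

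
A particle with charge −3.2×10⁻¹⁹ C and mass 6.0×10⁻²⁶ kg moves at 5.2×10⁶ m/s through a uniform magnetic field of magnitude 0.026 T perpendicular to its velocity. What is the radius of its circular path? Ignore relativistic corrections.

The magnetic force provides the centripetal force: |q|vB = mv²/r.
r = mv/(|q|B) = (6.0×10⁻²⁶)(5.2×10⁶)/((3.2×10⁻¹⁹)(0.026)) ≈ 38 m.

r ≈ 38 m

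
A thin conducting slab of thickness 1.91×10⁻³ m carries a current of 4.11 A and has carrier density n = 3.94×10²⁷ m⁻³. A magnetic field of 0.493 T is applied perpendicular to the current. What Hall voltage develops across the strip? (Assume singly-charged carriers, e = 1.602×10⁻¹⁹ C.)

V_H ≈ 1.68×10⁻⁶ V

V_H = IB/(n e t).
V_H = (4.11)(0.493)/((3.94×10²⁷)(1.602×10⁻¹⁹)(1.91×10⁻³)) ≈ 1.68×10⁻⁶ V.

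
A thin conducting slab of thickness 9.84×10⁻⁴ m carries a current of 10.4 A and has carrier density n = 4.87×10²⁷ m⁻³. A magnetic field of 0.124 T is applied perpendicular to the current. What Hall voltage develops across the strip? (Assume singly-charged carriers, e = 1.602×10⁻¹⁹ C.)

V_H ≈ 1.68×10⁻⁶ V

V_H = IB/(n e t).
V_H = (10.4)(0.124)/((4.87×10²⁷)(1.602×10⁻¹⁹)(9.84×10⁻⁴)) ≈ 1.68×10⁻⁶ V.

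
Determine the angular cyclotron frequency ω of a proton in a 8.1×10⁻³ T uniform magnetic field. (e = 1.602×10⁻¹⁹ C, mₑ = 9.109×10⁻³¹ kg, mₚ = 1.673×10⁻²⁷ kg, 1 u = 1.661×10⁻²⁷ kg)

ω = |q|B/m.
ω = (1.602×10⁻¹⁹)(8.1×10⁻³)/1.673×10⁻²⁷ ≈ 7.8×10⁵ rad/s.

ω ≈ 7.8×10⁵ rad/s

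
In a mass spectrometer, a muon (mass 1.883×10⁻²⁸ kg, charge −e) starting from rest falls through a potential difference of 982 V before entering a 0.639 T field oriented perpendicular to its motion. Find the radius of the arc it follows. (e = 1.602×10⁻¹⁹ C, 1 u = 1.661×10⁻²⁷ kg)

r ≈ 2.38×10⁻³ m

Acceleration: |q|V = ½mv² ⇒ v = √(2|q|V/m) = √(2·1.602×10⁻¹⁹·982/1.883×10⁻²⁸) ≈ 1.293×10⁶ m/s.
In the field: r = mv/(|q|B) = (1.883×10⁻²⁸)(1.293×10⁶)/((1.602×10⁻¹⁹)(0.639)) ≈ 2.38×10⁻³ m.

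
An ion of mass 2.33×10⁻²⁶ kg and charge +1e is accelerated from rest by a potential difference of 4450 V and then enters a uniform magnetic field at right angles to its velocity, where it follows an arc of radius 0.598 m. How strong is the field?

B ≈ 0.0602 T

v = √(2|q|V/m) = √(2·1.602×10⁻¹⁹·4450/2.33×10⁻²⁶) ≈ 2.474×10⁵ m/s.
B = mv/(|q|r) = (2.33×10⁻²⁶)(2.474×10⁵)/((1.602×10⁻¹⁹)(0.598)) ≈ 0.0602 T.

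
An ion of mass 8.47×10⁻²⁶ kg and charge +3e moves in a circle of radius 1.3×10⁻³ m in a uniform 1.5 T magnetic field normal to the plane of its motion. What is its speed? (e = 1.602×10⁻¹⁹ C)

From |q|vB = mv²/r, v = |q|Br/m.
v = (4.806×10⁻¹⁹)(1.5)(1.3×10⁻³)/8.47×10⁻²⁶ ≈ 1.1×10⁴ m/s.

v ≈ 1.1×10⁴ m/s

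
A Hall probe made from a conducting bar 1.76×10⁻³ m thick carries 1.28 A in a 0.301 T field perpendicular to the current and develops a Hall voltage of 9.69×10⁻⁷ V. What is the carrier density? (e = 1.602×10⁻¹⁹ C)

n ≈ 1.41×10²⁷ m⁻³

From V_H = IB/(n e t), n = IB/(V_H e t).
n = (1.28)(0.301)/((9.69×10⁻⁷)(1.602×10⁻¹⁹)(1.76×10⁻³)) ≈ 1.41×10²⁷ m⁻³.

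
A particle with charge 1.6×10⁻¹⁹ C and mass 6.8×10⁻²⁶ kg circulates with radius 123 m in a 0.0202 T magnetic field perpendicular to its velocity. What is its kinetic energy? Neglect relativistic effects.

v = |q|Br/m, then KE = ½mv² = (qBr)²/(2m).
v = (1.6×10⁻¹⁹)(0.0202)(123)/6.8×10⁻²⁶ ≈ 5.846×10⁶ m/s.
KE = ½(6.8×10⁻²⁶)(5.846×10⁶)² ≈ 1.16×10⁻¹² J.

KE ≈ 1.16×10⁻¹² J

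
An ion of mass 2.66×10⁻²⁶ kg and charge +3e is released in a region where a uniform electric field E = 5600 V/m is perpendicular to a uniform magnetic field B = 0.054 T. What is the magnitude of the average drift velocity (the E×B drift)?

v_d ≈ 1.0×10⁵ m/s

The E×B drift speed is v_d = E/B.
v_d = 5600/0.054 = 1.0×10⁵ m/s.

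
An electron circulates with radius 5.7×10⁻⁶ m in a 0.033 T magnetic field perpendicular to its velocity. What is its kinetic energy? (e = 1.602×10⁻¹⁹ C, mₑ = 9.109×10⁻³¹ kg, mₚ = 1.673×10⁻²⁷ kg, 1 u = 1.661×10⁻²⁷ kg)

KE ≈ 3.1×10⁻³ eV

v = |q|Br/m, then KE = ½mv² = (qBr)²/(2m).
v = (1.602×10⁻¹⁹)(0.033)(5.7×10⁻⁶)/9.109×10⁻³¹ ≈ 3.308×10⁴ m/s.
KE = ½(9.109×10⁻³¹)(3.308×10⁴)² ≈ 5.0×10⁻²² J = 3.1×10⁻³ eV.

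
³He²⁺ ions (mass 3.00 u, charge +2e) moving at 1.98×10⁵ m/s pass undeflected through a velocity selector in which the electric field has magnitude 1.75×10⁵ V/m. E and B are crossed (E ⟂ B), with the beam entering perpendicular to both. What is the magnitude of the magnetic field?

Balance of forces in the selector: qE = qvB ⇒ B = E/v.
B = 1.75×10⁵/1.98×10⁵ = 0.884 T.

B = 0.884 T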